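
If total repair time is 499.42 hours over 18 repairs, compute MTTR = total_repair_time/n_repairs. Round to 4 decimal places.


total_repair_time = 499.42
n_repairs = 18
MTTR = 499.42 / 18
MTTR = 27.7456

27.7456


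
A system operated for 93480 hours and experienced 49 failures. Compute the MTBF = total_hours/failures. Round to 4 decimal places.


total_hours = 93480
failures = 49
MTBF = 93480 / 49
MTBF = 1907.7551

1907.7551


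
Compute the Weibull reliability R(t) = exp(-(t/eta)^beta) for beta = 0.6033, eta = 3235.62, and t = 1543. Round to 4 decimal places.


beta = 0.6033, eta = 3235.62, t = 1543
t/eta = 1543 / 3235.62 = 0.4769
(t/eta)^beta = 0.4769^0.6033 = 0.6397
R(t) = exp(-0.6397)
R(t) = 0.5274

0.5274


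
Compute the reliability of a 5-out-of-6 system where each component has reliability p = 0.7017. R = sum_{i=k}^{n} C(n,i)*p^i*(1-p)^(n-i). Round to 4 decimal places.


k = 5, n = 6, p = 0.7017
i=5: C(6,5)=6 * 0.7017^5 * 0.2983^1 = 0.3045
i=6: C(6,6)=1 * 0.7017^6 * 0.2983^0 = 0.1194
R = sum of terms = 0.4239

0.4239


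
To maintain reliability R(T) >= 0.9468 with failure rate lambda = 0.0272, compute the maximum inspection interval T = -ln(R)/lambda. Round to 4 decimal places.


R_target = 0.9468
lambda = 0.0272
-ln(0.9468) = 0.0547
T = 0.0547 / 0.0272
T = 2.0098

2.0098


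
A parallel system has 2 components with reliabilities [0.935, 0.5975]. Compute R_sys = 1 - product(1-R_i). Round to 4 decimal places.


Components: [0.935, 0.5975]
(1 - 0.935) = 0.065, running product = 0.065
(1 - 0.5975) = 0.4025, running product = 0.0262
Product of (1-R_i) = 0.0262
R_sys = 1 - 0.0262 = 0.9738

0.9738


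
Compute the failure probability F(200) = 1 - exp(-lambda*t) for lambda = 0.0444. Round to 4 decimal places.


lambda = 0.0444, t = 200
lambda * t = 8.88
exp(-8.88) = 0.0001
F(t) = 1 - 0.0001
F(t) = 0.9999

0.9999


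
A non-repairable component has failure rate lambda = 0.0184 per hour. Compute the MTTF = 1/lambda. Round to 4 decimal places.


lambda = 0.0184
MTTF = 1 / 0.0184
MTTF = 54.3478

54.3478


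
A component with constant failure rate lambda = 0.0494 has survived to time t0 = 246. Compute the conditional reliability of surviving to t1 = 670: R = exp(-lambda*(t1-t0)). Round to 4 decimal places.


lambda = 0.0494
t0 = 246, t1 = 670
t1 - t0 = 424
lambda * (t1-t0) = 0.0494 * 424 = 20.9456
R = exp(-20.9456)
R = 0.0

0.0


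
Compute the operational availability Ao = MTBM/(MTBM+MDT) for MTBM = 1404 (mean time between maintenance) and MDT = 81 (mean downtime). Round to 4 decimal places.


MTBM = 1404
MDT = 81
MTBM + MDT = 1485
Ao = 1404 / 1485
Ao = 0.9455

0.9455


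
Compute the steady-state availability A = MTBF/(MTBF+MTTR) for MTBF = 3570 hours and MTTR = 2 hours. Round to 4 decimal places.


MTBF = 3570
MTTR = 2
MTBF + MTTR = 3572
A = 3570 / 3572
A = 0.9994

0.9994


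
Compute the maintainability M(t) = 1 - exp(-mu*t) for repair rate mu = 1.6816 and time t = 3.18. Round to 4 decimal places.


mu = 1.6816, t = 3.18
mu * t = 1.6816 * 3.18 = 5.3475
exp(-5.3475) = 0.0048
M(t) = 1 - 0.0048
M(t) = 0.9952

0.9952


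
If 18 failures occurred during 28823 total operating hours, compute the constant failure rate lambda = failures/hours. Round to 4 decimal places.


failures = 18
total_hours = 28823
lambda = 18 / 28823
lambda = 0.0006

0.0006


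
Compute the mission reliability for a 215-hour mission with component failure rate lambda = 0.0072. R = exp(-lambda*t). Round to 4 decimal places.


lambda = 0.0072
mission_time = 215
lambda * t = 0.0072 * 215 = 1.548
R = exp(-1.548)
R = 0.2127

0.2127


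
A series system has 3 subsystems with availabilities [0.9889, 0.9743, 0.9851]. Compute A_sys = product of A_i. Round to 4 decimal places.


Subsystems: [0.9889, 0.9743, 0.9851]
After subsystem 1 (A=0.9889): product = 0.9889
After subsystem 2 (A=0.9743): product = 0.9635
After subsystem 3 (A=0.9851): product = 0.9491
A_sys = 0.9491

0.9491


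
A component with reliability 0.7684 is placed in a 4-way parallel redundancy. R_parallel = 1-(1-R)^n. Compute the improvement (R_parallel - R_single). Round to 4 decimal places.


R_single = 0.7684, n = 4
1 - R_single = 0.2316
(1 - R_single)^n = 0.2316^4 = 0.0029
R_parallel = 1 - 0.0029 = 0.9971
Improvement = 0.9971 - 0.7684
Improvement = 0.2287

0.2287


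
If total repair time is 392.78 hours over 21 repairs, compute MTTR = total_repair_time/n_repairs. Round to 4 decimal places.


total_repair_time = 392.78
n_repairs = 21
MTTR = 392.78 / 21
MTTR = 18.7038

18.7038


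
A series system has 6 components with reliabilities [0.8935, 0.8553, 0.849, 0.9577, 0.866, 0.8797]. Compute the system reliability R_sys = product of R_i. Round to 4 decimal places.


Components: [0.8935, 0.8553, 0.849, 0.9577, 0.866, 0.8797]
After component 1 (R=0.8935): product = 0.8935
After component 2 (R=0.8553): product = 0.7642
After component 3 (R=0.849): product = 0.6488
After component 4 (R=0.9577): product = 0.6214
After component 5 (R=0.866): product = 0.5381
After component 6 (R=0.8797): product = 0.4734
R_sys = 0.4734

0.4734


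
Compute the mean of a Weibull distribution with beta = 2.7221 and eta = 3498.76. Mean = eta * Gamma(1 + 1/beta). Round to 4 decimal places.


beta = 2.7221, eta = 3498.76
1/beta = 0.3674
1 + 1/beta = 1.3674
Gamma(1.3674) = 0.8895
Mean = 3498.76 * 0.8895
Mean = 3112.2657

3112.2657


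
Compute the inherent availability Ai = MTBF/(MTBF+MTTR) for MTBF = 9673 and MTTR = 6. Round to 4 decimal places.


MTBF = 9673
MTTR = 6
MTBF + MTTR = 9679
Ai = 9673 / 9679
Ai = 0.9994

0.9994


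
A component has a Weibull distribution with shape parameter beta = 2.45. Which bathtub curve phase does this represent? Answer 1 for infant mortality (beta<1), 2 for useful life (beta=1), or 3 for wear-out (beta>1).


beta = 2.45
Compare beta to 1:
beta < 1 => infant mortality (phase 1)
beta = 1 => useful life (phase 2)
beta > 1 => wear-out (phase 3)
Since beta = 2.45, this is wear-out (increasing failure rate)
Phase = 3

3


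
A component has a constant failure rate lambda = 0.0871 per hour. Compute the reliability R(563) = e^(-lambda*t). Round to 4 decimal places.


lambda = 0.0871
t = 563
lambda * t = 49.0373
R(t) = e^(-49.0373)
R(t) = 0.0

0.0


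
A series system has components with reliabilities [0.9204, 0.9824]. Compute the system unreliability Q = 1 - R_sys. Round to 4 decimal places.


Components: [0.9204, 0.9824]
After component 1: product = 0.9204
After component 2: product = 0.9042
R_sys = 0.9042
Q = 1 - 0.9042 = 0.0958

0.0958


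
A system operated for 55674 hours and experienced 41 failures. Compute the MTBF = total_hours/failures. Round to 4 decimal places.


total_hours = 55674
failures = 41
MTBF = 55674 / 41
MTBF = 1357.9024

1357.9024


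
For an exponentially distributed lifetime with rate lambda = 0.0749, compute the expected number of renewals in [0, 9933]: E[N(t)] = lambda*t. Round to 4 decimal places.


lambda = 0.0749
t = 9933
E[N(t)] = lambda * t
E[N(t)] = 0.0749 * 9933
E[N(t)] = 743.9817

743.9817


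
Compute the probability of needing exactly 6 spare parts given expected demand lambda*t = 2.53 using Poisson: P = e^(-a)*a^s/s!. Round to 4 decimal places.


a = 2.53, s = 6
e^(-a) = e^(-2.53) = 0.0797
a^s = 2.53^6 = 262.2546
s! = 720
P = 0.0797 * 262.2546 / 720
P = 0.029

0.029


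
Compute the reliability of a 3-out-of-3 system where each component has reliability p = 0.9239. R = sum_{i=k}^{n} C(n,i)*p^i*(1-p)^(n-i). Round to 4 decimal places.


k = 3, n = 3, p = 0.9239
i=3: C(3,3)=1 * 0.9239^3 * 0.0761^0 = 0.7886
R = sum of terms = 0.7886

0.7886


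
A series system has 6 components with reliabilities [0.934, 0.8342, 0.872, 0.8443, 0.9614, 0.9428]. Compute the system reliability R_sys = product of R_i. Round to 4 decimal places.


Components: [0.934, 0.8342, 0.872, 0.8443, 0.9614, 0.9428]
After component 1 (R=0.934): product = 0.934
After component 2 (R=0.8342): product = 0.7791
After component 3 (R=0.872): product = 0.6794
After component 4 (R=0.8443): product = 0.5736
After component 5 (R=0.9614): product = 0.5515
After component 6 (R=0.9428): product = 0.5199
R_sys = 0.5199

0.5199


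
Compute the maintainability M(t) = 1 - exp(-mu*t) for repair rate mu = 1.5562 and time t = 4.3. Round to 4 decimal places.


mu = 1.5562, t = 4.3
mu * t = 1.5562 * 4.3 = 6.6917
exp(-6.6917) = 0.0012
M(t) = 1 - 0.0012
M(t) = 0.9988

0.9988


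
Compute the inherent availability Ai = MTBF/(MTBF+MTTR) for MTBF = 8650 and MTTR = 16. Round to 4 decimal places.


MTBF = 8650
MTTR = 16
MTBF + MTTR = 8666
Ai = 8650 / 8666
Ai = 0.9982

0.9982


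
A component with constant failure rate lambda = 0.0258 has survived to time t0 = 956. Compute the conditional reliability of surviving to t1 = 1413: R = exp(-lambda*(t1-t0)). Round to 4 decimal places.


lambda = 0.0258
t0 = 956, t1 = 1413
t1 - t0 = 457
lambda * (t1-t0) = 0.0258 * 457 = 11.7906
R = exp(-11.7906)
R = 0.0

0.0


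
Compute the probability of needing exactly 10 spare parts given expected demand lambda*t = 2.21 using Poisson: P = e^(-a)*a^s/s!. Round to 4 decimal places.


a = 2.21, s = 10
e^(-a) = e^(-2.21) = 0.1097
a^s = 2.21^10 = 2779.2188
s! = 3628800
P = 0.1097 * 2779.2188 / 3628800
P = 0.0001

0.0001


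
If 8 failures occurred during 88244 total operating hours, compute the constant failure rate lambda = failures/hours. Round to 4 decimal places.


failures = 8
total_hours = 88244
lambda = 8 / 88244
lambda = 0.0001

0.0001


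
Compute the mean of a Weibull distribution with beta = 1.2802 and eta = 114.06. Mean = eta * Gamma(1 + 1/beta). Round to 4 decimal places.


beta = 1.2802, eta = 114.06
1/beta = 0.7811
1 + 1/beta = 1.7811
Gamma(1.7811) = 0.9265
Mean = 114.06 * 0.9265
Mean = 105.6777

105.6777


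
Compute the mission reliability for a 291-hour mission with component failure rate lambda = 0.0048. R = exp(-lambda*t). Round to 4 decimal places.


lambda = 0.0048
mission_time = 291
lambda * t = 0.0048 * 291 = 1.3968
R = exp(-1.3968)
R = 0.2474

0.2474


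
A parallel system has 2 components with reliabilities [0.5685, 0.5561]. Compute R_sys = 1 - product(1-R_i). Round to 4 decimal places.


Components: [0.5685, 0.5561]
(1 - 0.5685) = 0.4315, running product = 0.4315
(1 - 0.5561) = 0.4439, running product = 0.1915
Product of (1-R_i) = 0.1915
R_sys = 1 - 0.1915 = 0.8085

0.8085


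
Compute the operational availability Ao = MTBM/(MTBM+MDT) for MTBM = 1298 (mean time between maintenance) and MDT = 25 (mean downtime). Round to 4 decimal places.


MTBM = 1298
MDT = 25
MTBM + MDT = 1323
Ao = 1298 / 1323
Ao = 0.9811

0.9811


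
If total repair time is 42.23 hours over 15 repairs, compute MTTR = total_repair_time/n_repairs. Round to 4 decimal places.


total_repair_time = 42.23
n_repairs = 15
MTTR = 42.23 / 15
MTTR = 2.8153

2.8153


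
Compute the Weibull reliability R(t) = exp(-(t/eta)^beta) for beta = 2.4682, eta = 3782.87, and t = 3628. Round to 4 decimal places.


beta = 2.4682, eta = 3782.87, t = 3628
t/eta = 3628 / 3782.87 = 0.9591
(t/eta)^beta = 0.9591^2.4682 = 0.902
R(t) = exp(-0.902)
R(t) = 0.4058

0.4058


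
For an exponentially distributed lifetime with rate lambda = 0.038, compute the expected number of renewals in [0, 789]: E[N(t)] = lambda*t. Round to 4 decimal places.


lambda = 0.038
t = 789
E[N(t)] = lambda * t
E[N(t)] = 0.038 * 789
E[N(t)] = 29.982

29.982


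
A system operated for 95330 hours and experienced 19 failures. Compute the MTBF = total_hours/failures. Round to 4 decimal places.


total_hours = 95330
failures = 19
MTBF = 95330 / 19
MTBF = 5017.3684

5017.3684


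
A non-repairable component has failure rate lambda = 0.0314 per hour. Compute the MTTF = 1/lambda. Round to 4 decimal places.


lambda = 0.0314
MTTF = 1 / 0.0314
MTTF = 31.8471

31.8471


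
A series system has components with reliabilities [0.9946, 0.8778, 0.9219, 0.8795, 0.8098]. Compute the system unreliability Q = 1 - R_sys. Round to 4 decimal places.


Components: [0.9946, 0.8778, 0.9219, 0.8795, 0.8098]
After component 1: product = 0.9946
After component 2: product = 0.8731
After component 3: product = 0.8049
After component 4: product = 0.7079
After component 5: product = 0.5732
R_sys = 0.5732
Q = 1 - 0.5732 = 0.4268

0.4268


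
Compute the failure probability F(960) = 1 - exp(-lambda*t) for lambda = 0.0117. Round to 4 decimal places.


lambda = 0.0117, t = 960
lambda * t = 11.232
exp(-11.232) = 0.0
F(t) = 1 - 0.0
F(t) = 1.0

1.0


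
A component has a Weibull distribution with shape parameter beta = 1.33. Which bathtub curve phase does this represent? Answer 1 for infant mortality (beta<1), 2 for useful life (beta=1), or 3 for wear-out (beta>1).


beta = 1.33
Compare beta to 1:
beta < 1 => infant mortality (phase 1)
beta = 1 => useful life (phase 2)
beta > 1 => wear-out (phase 3)
Since beta = 1.33, this is wear-out (increasing failure rate)
Phase = 3

3


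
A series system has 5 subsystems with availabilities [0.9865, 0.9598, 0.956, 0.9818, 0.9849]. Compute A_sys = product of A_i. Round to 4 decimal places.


Subsystems: [0.9865, 0.9598, 0.956, 0.9818, 0.9849]
After subsystem 1 (A=0.9865): product = 0.9865
After subsystem 2 (A=0.9598): product = 0.9468
After subsystem 3 (A=0.956): product = 0.9052
After subsystem 4 (A=0.9818): product = 0.8887
After subsystem 5 (A=0.9849): product = 0.8753
A_sys = 0.8753

0.8753


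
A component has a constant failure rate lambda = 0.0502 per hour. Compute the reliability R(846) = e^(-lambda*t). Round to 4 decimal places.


lambda = 0.0502
t = 846
lambda * t = 42.4692
R(t) = e^(-42.4692)
R(t) = 0.0

0.0


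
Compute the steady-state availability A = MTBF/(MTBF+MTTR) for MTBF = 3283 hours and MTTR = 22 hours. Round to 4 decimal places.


MTBF = 3283
MTTR = 22
MTBF + MTTR = 3305
A = 3283 / 3305
A = 0.9933

0.9933


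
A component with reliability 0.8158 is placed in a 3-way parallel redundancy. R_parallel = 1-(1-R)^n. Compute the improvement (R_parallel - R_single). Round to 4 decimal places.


R_single = 0.8158, n = 3
1 - R_single = 0.1842
(1 - R_single)^n = 0.1842^3 = 0.0062
R_parallel = 1 - 0.0062 = 0.9938
Improvement = 0.9938 - 0.8158
Improvement = 0.178

0.178


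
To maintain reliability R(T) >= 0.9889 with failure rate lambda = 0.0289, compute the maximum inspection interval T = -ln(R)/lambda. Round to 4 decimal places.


R_target = 0.9889
lambda = 0.0289
-ln(0.9889) = 0.0112
T = 0.0112 / 0.0289
T = 0.3862

0.3862


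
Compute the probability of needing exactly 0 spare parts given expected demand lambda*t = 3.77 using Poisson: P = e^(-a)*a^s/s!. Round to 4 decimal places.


a = 3.77, s = 0
e^(-a) = e^(-3.77) = 0.0231
a^s = 3.77^0 = 1.0
s! = 1
P = 0.0231 * 1.0 / 1
P = 0.0231

0.0231


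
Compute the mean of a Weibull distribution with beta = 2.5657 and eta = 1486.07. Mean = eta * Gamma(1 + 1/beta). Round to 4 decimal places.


beta = 2.5657, eta = 1486.07
1/beta = 0.3898
1 + 1/beta = 1.3898
Gamma(1.3898) = 0.8879
Mean = 1486.07 * 0.8879
Mean = 1319.4366

1319.4366


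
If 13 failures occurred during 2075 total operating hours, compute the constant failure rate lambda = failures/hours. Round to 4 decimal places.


failures = 13
total_hours = 2075
lambda = 13 / 2075
lambda = 0.0063

0.0063


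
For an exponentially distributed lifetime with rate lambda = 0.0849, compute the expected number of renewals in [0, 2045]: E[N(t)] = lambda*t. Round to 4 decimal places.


lambda = 0.0849
t = 2045
E[N(t)] = lambda * t
E[N(t)] = 0.0849 * 2045
E[N(t)] = 173.6205

173.6205


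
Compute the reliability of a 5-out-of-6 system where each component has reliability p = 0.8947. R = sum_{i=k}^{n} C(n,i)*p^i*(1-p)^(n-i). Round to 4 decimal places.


k = 5, n = 6, p = 0.8947
i=5: C(6,5)=6 * 0.8947^5 * 0.1053^1 = 0.3622
i=6: C(6,6)=1 * 0.8947^6 * 0.1053^0 = 0.5129
R = sum of terms = 0.8752

0.8752


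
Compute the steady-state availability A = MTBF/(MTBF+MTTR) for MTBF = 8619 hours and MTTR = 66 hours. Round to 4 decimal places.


MTBF = 8619
MTTR = 66
MTBF + MTTR = 8685
A = 8619 / 8685
A = 0.9924

0.9924


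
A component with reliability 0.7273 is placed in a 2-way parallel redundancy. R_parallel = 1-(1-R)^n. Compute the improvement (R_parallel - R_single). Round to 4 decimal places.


R_single = 0.7273, n = 2
1 - R_single = 0.2727
(1 - R_single)^n = 0.2727^2 = 0.0744
R_parallel = 1 - 0.0744 = 0.9256
Improvement = 0.9256 - 0.7273
Improvement = 0.1983

0.1983


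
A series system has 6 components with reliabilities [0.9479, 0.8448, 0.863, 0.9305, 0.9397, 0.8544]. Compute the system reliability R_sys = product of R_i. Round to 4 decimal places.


Components: [0.9479, 0.8448, 0.863, 0.9305, 0.9397, 0.8544]
After component 1 (R=0.9479): product = 0.9479
After component 2 (R=0.8448): product = 0.8008
After component 3 (R=0.863): product = 0.6911
After component 4 (R=0.9305): product = 0.643
After component 5 (R=0.9397): product = 0.6043
After component 6 (R=0.8544): product = 0.5163
R_sys = 0.5163

0.5163


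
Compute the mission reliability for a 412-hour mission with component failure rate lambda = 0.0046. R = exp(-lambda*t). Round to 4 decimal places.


lambda = 0.0046
mission_time = 412
lambda * t = 0.0046 * 412 = 1.8952
R = exp(-1.8952)
R = 0.1503

0.1503


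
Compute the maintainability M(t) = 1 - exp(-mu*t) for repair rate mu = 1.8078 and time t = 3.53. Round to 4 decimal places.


mu = 1.8078, t = 3.53
mu * t = 1.8078 * 3.53 = 6.3815
exp(-6.3815) = 0.0017
M(t) = 1 - 0.0017
M(t) = 0.9983

0.9983


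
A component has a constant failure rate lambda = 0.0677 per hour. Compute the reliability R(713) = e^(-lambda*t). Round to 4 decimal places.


lambda = 0.0677
t = 713
lambda * t = 48.2701
R(t) = e^(-48.2701)
R(t) = 0.0

0.0


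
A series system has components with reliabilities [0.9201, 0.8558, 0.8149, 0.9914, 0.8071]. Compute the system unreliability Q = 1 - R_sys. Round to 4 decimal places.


Components: [0.9201, 0.8558, 0.8149, 0.9914, 0.8071]
After component 1: product = 0.9201
After component 2: product = 0.7874
After component 3: product = 0.6417
After component 4: product = 0.6362
After component 5: product = 0.5134
R_sys = 0.5134
Q = 1 - 0.5134 = 0.4866

0.4866


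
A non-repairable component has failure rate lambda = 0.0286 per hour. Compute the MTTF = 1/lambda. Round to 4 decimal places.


lambda = 0.0286
MTTF = 1 / 0.0286
MTTF = 34.965

34.965


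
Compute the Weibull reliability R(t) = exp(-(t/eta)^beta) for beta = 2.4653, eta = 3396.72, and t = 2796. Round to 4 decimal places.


beta = 2.4653, eta = 3396.72, t = 2796
t/eta = 2796 / 3396.72 = 0.8231
(t/eta)^beta = 0.8231^2.4653 = 0.6189
R(t) = exp(-0.6189)
R(t) = 0.5385

0.5385


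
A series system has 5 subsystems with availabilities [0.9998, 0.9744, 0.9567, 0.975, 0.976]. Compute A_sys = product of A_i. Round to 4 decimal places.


Subsystems: [0.9998, 0.9744, 0.9567, 0.975, 0.976]
After subsystem 1 (A=0.9998): product = 0.9998
After subsystem 2 (A=0.9744): product = 0.9742
After subsystem 3 (A=0.9567): product = 0.932
After subsystem 4 (A=0.975): product = 0.9087
After subsystem 5 (A=0.976): product = 0.8869
A_sys = 0.8869

0.8869


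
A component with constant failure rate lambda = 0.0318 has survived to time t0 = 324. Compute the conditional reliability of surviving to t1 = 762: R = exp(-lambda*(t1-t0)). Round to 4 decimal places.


lambda = 0.0318
t0 = 324, t1 = 762
t1 - t0 = 438
lambda * (t1-t0) = 0.0318 * 438 = 13.9284
R = exp(-13.9284)
R = 0.0

0.0


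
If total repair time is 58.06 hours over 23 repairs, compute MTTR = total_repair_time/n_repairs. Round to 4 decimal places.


total_repair_time = 58.06
n_repairs = 23
MTTR = 58.06 / 23
MTTR = 2.5243

2.5243


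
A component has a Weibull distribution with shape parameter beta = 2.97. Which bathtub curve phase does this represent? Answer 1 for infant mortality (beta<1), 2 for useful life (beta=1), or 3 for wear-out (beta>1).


beta = 2.97
Compare beta to 1:
beta < 1 => infant mortality (phase 1)
beta = 1 => useful life (phase 2)
beta > 1 => wear-out (phase 3)
Since beta = 2.97, this is wear-out (increasing failure rate)
Phase = 3

3


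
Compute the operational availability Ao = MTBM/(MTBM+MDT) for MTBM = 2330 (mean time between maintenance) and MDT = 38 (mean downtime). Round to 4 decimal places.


MTBM = 2330
MDT = 38
MTBM + MDT = 2368
Ao = 2330 / 2368
Ao = 0.984

0.984


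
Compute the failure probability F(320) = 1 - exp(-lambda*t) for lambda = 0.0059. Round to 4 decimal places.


lambda = 0.0059, t = 320
lambda * t = 1.888
exp(-1.888) = 0.1514
F(t) = 1 - 0.1514
F(t) = 0.8486

0.8486


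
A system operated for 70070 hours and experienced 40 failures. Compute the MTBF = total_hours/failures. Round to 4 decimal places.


total_hours = 70070
failures = 40
MTBF = 70070 / 40
MTBF = 1751.75

1751.75


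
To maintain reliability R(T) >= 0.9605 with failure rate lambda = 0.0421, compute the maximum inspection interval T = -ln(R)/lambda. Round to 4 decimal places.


R_target = 0.9605
lambda = 0.0421
-ln(0.9605) = 0.0403
T = 0.0403 / 0.0421
T = 0.9573

0.9573


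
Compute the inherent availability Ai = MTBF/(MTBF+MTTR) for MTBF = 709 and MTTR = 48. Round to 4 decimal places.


MTBF = 709
MTTR = 48
MTBF + MTTR = 757
Ai = 709 / 757
Ai = 0.9366

0.9366


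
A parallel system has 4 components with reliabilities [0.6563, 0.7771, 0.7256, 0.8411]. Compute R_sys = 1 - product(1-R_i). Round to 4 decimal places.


Components: [0.6563, 0.7771, 0.7256, 0.8411]
(1 - 0.6563) = 0.3437, running product = 0.3437
(1 - 0.7771) = 0.2229, running product = 0.0766
(1 - 0.7256) = 0.2744, running product = 0.021
(1 - 0.8411) = 0.1589, running product = 0.0033
Product of (1-R_i) = 0.0033
R_sys = 1 - 0.0033 = 0.9967

0.9967


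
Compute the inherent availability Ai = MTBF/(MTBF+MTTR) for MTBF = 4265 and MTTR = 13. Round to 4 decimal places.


MTBF = 4265
MTTR = 13
MTBF + MTTR = 4278
Ai = 4265 / 4278
Ai = 0.997

0.997


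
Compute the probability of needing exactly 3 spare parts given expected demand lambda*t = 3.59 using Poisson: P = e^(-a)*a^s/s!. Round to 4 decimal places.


a = 3.59, s = 3
e^(-a) = e^(-3.59) = 0.0276
a^s = 3.59^3 = 46.2683
s! = 6
P = 0.0276 * 46.2683 / 6
P = 0.2128

0.2128


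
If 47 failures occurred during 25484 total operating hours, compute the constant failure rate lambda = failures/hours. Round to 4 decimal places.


failures = 47
total_hours = 25484
lambda = 47 / 25484
lambda = 0.0018

0.0018


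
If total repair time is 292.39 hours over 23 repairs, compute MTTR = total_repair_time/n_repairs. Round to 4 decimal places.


total_repair_time = 292.39
n_repairs = 23
MTTR = 292.39 / 23
MTTR = 12.7126

12.7126


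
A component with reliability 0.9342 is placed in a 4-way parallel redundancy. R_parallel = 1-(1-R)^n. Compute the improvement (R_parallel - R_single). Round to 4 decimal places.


R_single = 0.9342, n = 4
1 - R_single = 0.0658
(1 - R_single)^n = 0.0658^4 = 0.0
R_parallel = 1 - 0.0 = 1.0
Improvement = 1.0 - 0.9342
Improvement = 0.0658

0.0658


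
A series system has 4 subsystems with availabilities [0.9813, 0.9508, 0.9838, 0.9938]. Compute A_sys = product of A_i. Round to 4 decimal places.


Subsystems: [0.9813, 0.9508, 0.9838, 0.9938]
After subsystem 1 (A=0.9813): product = 0.9813
After subsystem 2 (A=0.9508): product = 0.933
After subsystem 3 (A=0.9838): product = 0.9179
After subsystem 4 (A=0.9938): product = 0.9122
A_sys = 0.9122

0.9122


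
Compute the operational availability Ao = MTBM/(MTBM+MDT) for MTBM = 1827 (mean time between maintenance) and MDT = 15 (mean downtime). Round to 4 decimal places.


MTBM = 1827
MDT = 15
MTBM + MDT = 1842
Ao = 1827 / 1842
Ao = 0.9919

0.9919


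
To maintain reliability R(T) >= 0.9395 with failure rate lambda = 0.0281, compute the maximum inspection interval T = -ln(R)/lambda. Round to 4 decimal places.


R_target = 0.9395
lambda = 0.0281
-ln(0.9395) = 0.0624
T = 0.0624 / 0.0281
T = 2.2209

2.2209


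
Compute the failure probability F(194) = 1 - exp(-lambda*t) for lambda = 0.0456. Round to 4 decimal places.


lambda = 0.0456, t = 194
lambda * t = 8.8464
exp(-8.8464) = 0.0001
F(t) = 1 - 0.0001
F(t) = 0.9999

0.9999


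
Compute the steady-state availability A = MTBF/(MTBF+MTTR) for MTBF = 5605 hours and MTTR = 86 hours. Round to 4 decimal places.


MTBF = 5605
MTTR = 86
MTBF + MTTR = 5691
A = 5605 / 5691
A = 0.9849

0.9849


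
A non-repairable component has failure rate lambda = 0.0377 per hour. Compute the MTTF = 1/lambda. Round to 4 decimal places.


lambda = 0.0377
MTTF = 1 / 0.0377
MTTF = 26.5252

26.5252


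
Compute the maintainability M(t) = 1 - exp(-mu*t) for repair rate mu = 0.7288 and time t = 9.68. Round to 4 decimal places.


mu = 0.7288, t = 9.68
mu * t = 0.7288 * 9.68 = 7.0548
exp(-7.0548) = 0.0009
M(t) = 1 - 0.0009
M(t) = 0.9991

0.9991


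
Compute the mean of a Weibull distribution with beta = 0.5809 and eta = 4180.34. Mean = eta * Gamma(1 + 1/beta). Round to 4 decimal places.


beta = 0.5809, eta = 4180.34
1/beta = 1.7215
1 + 1/beta = 2.7215
Gamma(2.7215) = 1.5715
Mean = 4180.34 * 1.5715
Mean = 6569.3845

6569.3845


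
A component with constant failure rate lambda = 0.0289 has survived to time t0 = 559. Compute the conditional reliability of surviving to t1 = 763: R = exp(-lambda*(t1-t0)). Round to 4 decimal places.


lambda = 0.0289
t0 = 559, t1 = 763
t1 - t0 = 204
lambda * (t1-t0) = 0.0289 * 204 = 5.8956
R = exp(-5.8956)
R = 0.0028

0.0028


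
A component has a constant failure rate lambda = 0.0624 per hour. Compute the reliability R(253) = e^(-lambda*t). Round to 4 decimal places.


lambda = 0.0624
t = 253
lambda * t = 15.7872
R(t) = e^(-15.7872)
R(t) = 0.0

0.0


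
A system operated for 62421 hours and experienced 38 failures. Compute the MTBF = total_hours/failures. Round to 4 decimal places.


total_hours = 62421
failures = 38
MTBF = 62421 / 38
MTBF = 1642.6579

1642.6579


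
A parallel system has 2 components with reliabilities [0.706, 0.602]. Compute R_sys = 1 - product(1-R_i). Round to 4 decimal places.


Components: [0.706, 0.602]
(1 - 0.706) = 0.294, running product = 0.294
(1 - 0.602) = 0.398, running product = 0.117
Product of (1-R_i) = 0.117
R_sys = 1 - 0.117 = 0.883

0.883


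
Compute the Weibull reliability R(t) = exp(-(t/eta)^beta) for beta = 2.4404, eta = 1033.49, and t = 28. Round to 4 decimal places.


beta = 2.4404, eta = 1033.49, t = 28
t/eta = 28 / 1033.49 = 0.0271
(t/eta)^beta = 0.0271^2.4404 = 0.0001
R(t) = exp(-0.0001)
R(t) = 0.9999

0.9999


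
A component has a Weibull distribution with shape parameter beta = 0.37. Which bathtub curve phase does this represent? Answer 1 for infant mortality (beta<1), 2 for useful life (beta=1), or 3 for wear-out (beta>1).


beta = 0.37
Compare beta to 1:
beta < 1 => infant mortality (phase 1)
beta = 1 => useful life (phase 2)
beta > 1 => wear-out (phase 3)
Since beta = 0.37, this is infant mortality (decreasing failure rate)
Phase = 1

1


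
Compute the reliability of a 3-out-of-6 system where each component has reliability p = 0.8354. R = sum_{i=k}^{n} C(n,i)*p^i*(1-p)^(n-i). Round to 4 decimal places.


k = 3, n = 6, p = 0.8354
i=3: C(6,3)=20 * 0.8354^3 * 0.1646^3 = 0.052
i=4: C(6,4)=15 * 0.8354^4 * 0.1646^2 = 0.1979
i=5: C(6,5)=6 * 0.8354^5 * 0.1646^1 = 0.4018
i=6: C(6,6)=1 * 0.8354^6 * 0.1646^0 = 0.3399
R = sum of terms = 0.9917

0.9917


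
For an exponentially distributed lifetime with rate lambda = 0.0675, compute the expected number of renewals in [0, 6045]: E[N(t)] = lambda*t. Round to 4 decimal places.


lambda = 0.0675
t = 6045
E[N(t)] = lambda * t
E[N(t)] = 0.0675 * 6045
E[N(t)] = 408.0375

408.0375


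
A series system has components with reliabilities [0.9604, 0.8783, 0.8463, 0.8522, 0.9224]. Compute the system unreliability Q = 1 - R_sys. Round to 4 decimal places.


Components: [0.9604, 0.8783, 0.8463, 0.8522, 0.9224]
After component 1: product = 0.9604
After component 2: product = 0.8435
After component 3: product = 0.7139
After component 4: product = 0.6084
After component 5: product = 0.5612
R_sys = 0.5612
Q = 1 - 0.5612 = 0.4388

0.4388


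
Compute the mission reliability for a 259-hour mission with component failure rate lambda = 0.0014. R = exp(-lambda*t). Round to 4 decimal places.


lambda = 0.0014
mission_time = 259
lambda * t = 0.0014 * 259 = 0.3626
R = exp(-0.3626)
R = 0.6959

0.6959


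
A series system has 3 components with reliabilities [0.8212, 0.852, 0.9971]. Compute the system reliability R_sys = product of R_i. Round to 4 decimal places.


Components: [0.8212, 0.852, 0.9971]
After component 1 (R=0.8212): product = 0.8212
After component 2 (R=0.852): product = 0.6997
After component 3 (R=0.9971): product = 0.6976
R_sys = 0.6976

0.6976


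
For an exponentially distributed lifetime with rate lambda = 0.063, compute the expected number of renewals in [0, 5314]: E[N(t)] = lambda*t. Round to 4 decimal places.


lambda = 0.063
t = 5314
E[N(t)] = lambda * t
E[N(t)] = 0.063 * 5314
E[N(t)] = 334.782

334.782


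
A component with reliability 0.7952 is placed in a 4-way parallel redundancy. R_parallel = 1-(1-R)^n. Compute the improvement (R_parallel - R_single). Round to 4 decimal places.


R_single = 0.7952, n = 4
1 - R_single = 0.2048
(1 - R_single)^n = 0.2048^4 = 0.0018
R_parallel = 1 - 0.0018 = 0.9982
Improvement = 0.9982 - 0.7952
Improvement = 0.203

0.203


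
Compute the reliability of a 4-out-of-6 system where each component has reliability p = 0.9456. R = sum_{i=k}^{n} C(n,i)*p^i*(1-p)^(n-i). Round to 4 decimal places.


k = 4, n = 6, p = 0.9456
i=4: C(6,4)=15 * 0.9456^4 * 0.0544^2 = 0.0355
i=5: C(6,5)=6 * 0.9456^5 * 0.0544^1 = 0.2468
i=6: C(6,6)=1 * 0.9456^6 * 0.0544^0 = 0.7149
R = sum of terms = 0.9972

0.9972


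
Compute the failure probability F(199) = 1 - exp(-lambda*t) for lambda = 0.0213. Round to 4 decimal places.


lambda = 0.0213, t = 199
lambda * t = 4.2387
exp(-4.2387) = 0.0144
F(t) = 1 - 0.0144
F(t) = 0.9856

0.9856


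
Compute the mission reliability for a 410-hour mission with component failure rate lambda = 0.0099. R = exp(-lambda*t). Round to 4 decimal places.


lambda = 0.0099
mission_time = 410
lambda * t = 0.0099 * 410 = 4.059
R = exp(-4.059)
R = 0.0173

0.0173


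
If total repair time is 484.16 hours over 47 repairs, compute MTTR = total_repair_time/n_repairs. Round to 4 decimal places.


total_repair_time = 484.16
n_repairs = 47
MTTR = 484.16 / 47
MTTR = 10.3013

10.3013


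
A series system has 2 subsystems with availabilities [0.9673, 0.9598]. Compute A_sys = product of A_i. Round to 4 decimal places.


Subsystems: [0.9673, 0.9598]
After subsystem 1 (A=0.9673): product = 0.9673
After subsystem 2 (A=0.9598): product = 0.9284
A_sys = 0.9284

0.9284


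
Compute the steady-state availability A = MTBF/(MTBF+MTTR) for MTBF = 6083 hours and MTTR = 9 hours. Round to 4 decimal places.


MTBF = 6083
MTTR = 9
MTBF + MTTR = 6092
A = 6083 / 6092
A = 0.9985

0.9985


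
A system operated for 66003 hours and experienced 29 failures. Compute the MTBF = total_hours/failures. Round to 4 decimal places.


total_hours = 66003
failures = 29
MTBF = 66003 / 29
MTBF = 2275.9655

2275.9655


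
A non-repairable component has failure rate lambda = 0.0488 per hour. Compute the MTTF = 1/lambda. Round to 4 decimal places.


lambda = 0.0488
MTTF = 1 / 0.0488
MTTF = 20.4918

20.4918


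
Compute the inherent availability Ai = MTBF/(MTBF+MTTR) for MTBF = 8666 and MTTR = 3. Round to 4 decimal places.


MTBF = 8666
MTTR = 3
MTBF + MTTR = 8669
Ai = 8666 / 8669
Ai = 0.9997

0.9997


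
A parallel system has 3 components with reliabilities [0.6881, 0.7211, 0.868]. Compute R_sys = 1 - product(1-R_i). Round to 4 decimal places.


Components: [0.6881, 0.7211, 0.868]
(1 - 0.6881) = 0.3119, running product = 0.3119
(1 - 0.7211) = 0.2789, running product = 0.087
(1 - 0.868) = 0.132, running product = 0.0115
Product of (1-R_i) = 0.0115
R_sys = 1 - 0.0115 = 0.9885

0.9885


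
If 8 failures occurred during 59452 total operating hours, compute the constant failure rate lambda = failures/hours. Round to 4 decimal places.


failures = 8
total_hours = 59452
lambda = 8 / 59452
lambda = 0.0001

0.0001


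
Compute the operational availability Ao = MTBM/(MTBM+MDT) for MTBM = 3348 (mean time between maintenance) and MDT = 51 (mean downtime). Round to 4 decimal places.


MTBM = 3348
MDT = 51
MTBM + MDT = 3399
Ao = 3348 / 3399
Ao = 0.985

0.985


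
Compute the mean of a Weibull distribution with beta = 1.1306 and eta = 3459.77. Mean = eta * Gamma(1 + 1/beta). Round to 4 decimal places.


beta = 1.1306, eta = 3459.77
1/beta = 0.8845
1 + 1/beta = 1.8845
Gamma(1.8845) = 0.9565
Mean = 3459.77 * 0.9565
Mean = 3309.4272

3309.4272


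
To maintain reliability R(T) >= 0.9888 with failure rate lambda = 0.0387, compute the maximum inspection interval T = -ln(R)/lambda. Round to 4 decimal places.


R_target = 0.9888
lambda = 0.0387
-ln(0.9888) = 0.0113
T = 0.0113 / 0.0387
T = 0.291

0.291


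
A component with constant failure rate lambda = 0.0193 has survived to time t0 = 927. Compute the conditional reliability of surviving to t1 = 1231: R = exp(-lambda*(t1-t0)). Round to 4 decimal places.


lambda = 0.0193
t0 = 927, t1 = 1231
t1 - t0 = 304
lambda * (t1-t0) = 0.0193 * 304 = 5.8672
R = exp(-5.8672)
R = 0.0028

0.0028


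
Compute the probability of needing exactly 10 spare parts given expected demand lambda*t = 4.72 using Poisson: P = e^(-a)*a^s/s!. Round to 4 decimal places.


a = 4.72, s = 10
e^(-a) = e^(-4.72) = 0.0089
a^s = 4.72^10 = 5488074.3497
s! = 3628800
P = 0.0089 * 5488074.3497 / 3628800
P = 0.0135

0.0135


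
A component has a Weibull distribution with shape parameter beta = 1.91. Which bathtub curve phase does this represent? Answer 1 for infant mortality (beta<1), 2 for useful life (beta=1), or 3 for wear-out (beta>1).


beta = 1.91
Compare beta to 1:
beta < 1 => infant mortality (phase 1)
beta = 1 => useful life (phase 2)
beta > 1 => wear-out (phase 3)
Since beta = 1.91, this is wear-out (increasing failure rate)
Phase = 3

3


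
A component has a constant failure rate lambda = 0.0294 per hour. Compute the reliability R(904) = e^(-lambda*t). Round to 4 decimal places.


lambda = 0.0294
t = 904
lambda * t = 26.5776
R(t) = e^(-26.5776)
R(t) = 0.0

0.0


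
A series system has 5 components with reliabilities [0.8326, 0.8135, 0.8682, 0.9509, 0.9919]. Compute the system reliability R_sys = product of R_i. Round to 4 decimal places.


Components: [0.8326, 0.8135, 0.8682, 0.9509, 0.9919]
After component 1 (R=0.8326): product = 0.8326
After component 2 (R=0.8135): product = 0.6773
After component 3 (R=0.8682): product = 0.588
After component 4 (R=0.9509): product = 0.5592
After component 5 (R=0.9919): product = 0.5546
R_sys = 0.5546

0.5546


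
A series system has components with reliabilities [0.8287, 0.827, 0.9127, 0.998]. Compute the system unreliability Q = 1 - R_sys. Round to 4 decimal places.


Components: [0.8287, 0.827, 0.9127, 0.998]
After component 1: product = 0.8287
After component 2: product = 0.6853
After component 3: product = 0.6255
After component 4: product = 0.6243
R_sys = 0.6243
Q = 1 - 0.6243 = 0.3757

0.3757


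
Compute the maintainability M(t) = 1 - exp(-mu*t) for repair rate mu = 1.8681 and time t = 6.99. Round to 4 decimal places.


mu = 1.8681, t = 6.99
mu * t = 1.8681 * 6.99 = 13.058
exp(-13.058) = 0.0
M(t) = 1 - 0.0
M(t) = 1.0

1.0


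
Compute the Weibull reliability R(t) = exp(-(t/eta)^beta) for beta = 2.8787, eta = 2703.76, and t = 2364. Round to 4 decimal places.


beta = 2.8787, eta = 2703.76, t = 2364
t/eta = 2364 / 2703.76 = 0.8743
(t/eta)^beta = 0.8743^2.8787 = 0.6794
R(t) = exp(-0.6794)
R(t) = 0.5069

0.5069


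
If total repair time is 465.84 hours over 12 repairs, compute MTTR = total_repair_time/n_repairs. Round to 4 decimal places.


total_repair_time = 465.84
n_repairs = 12
MTTR = 465.84 / 12
MTTR = 38.82

38.82


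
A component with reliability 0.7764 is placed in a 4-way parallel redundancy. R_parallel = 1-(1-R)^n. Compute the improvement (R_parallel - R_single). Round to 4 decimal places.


R_single = 0.7764, n = 4
1 - R_single = 0.2236
(1 - R_single)^n = 0.2236^4 = 0.0025
R_parallel = 1 - 0.0025 = 0.9975
Improvement = 0.9975 - 0.7764
Improvement = 0.2211

0.2211


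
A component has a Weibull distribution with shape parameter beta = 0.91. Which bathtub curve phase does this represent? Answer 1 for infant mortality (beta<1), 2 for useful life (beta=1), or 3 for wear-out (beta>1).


beta = 0.91
Compare beta to 1:
beta < 1 => infant mortality (phase 1)
beta = 1 => useful life (phase 2)
beta > 1 => wear-out (phase 3)
Since beta = 0.91, this is infant mortality (decreasing failure rate)
Phase = 1

1


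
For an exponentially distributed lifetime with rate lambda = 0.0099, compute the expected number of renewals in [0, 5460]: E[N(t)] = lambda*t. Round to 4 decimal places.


lambda = 0.0099
t = 5460
E[N(t)] = lambda * t
E[N(t)] = 0.0099 * 5460
E[N(t)] = 54.054

54.054


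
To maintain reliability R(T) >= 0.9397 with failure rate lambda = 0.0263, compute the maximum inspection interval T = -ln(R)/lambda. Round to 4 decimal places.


R_target = 0.9397
lambda = 0.0263
-ln(0.9397) = 0.0622
T = 0.0622 / 0.0263
T = 2.3648

2.3648


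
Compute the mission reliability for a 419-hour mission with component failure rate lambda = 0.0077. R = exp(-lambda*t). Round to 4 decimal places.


lambda = 0.0077
mission_time = 419
lambda * t = 0.0077 * 419 = 3.2263
R = exp(-3.2263)
R = 0.0397

0.0397


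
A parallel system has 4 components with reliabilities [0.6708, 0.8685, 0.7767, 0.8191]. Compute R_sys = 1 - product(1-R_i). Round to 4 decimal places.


Components: [0.6708, 0.8685, 0.7767, 0.8191]
(1 - 0.6708) = 0.3292, running product = 0.3292
(1 - 0.8685) = 0.1315, running product = 0.0433
(1 - 0.7767) = 0.2233, running product = 0.0097
(1 - 0.8191) = 0.1809, running product = 0.0017
Product of (1-R_i) = 0.0017
R_sys = 1 - 0.0017 = 0.9983

0.9983


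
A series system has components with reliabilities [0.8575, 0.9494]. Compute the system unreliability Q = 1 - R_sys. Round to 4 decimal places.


Components: [0.8575, 0.9494]
After component 1: product = 0.8575
After component 2: product = 0.8141
R_sys = 0.8141
Q = 1 - 0.8141 = 0.1859

0.1859


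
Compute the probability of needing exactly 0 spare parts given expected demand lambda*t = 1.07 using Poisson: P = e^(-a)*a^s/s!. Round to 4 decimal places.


a = 1.07, s = 0
e^(-a) = e^(-1.07) = 0.343
a^s = 1.07^0 = 1.0
s! = 1
P = 0.343 * 1.0 / 1
P = 0.343

0.343


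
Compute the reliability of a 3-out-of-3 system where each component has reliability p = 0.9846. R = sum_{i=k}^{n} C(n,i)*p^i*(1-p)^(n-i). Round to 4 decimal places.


k = 3, n = 3, p = 0.9846
i=3: C(3,3)=1 * 0.9846^3 * 0.0154^0 = 0.9545
R = sum of terms = 0.9545

0.9545


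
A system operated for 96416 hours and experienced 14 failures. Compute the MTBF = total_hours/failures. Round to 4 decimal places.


total_hours = 96416
failures = 14
MTBF = 96416 / 14
MTBF = 6886.8571

6886.8571


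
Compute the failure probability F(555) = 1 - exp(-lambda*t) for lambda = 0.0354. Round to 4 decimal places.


lambda = 0.0354, t = 555
lambda * t = 19.647
exp(-19.647) = 0.0
F(t) = 1 - 0.0
F(t) = 1.0

1.0


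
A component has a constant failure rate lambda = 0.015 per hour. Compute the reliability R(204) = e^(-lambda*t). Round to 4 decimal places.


lambda = 0.015
t = 204
lambda * t = 3.06
R(t) = e^(-3.06)
R(t) = 0.0469

0.0469


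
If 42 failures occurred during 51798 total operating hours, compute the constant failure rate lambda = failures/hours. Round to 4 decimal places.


failures = 42
total_hours = 51798
lambda = 42 / 51798
lambda = 0.0008

0.0008
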